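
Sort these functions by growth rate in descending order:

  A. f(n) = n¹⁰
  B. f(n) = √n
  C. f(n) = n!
C > A > B

Comparing growth rates:
C = n! is O(n!)
A = n¹⁰ is O(n¹⁰)
B = √n is O(√n)

Therefore, the order from fastest to slowest is: C > A > B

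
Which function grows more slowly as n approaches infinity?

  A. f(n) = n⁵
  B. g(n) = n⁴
B

f(n) = n⁵ is O(n⁵), while g(n) = n⁴ is O(n⁴).
Since O(n⁴) grows slower than O(n⁵), g(n) is dominated.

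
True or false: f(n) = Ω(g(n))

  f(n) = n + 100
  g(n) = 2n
True

f(n) = n + 100 and g(n) = 2n are both O(n).
Big-Ω permits equal growth rates (f ≥ c·g for some c > 0), so f(n) = Ω(g(n)) is true.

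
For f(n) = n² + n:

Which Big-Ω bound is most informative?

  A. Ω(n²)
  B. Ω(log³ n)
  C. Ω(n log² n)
A

f(n) = n² + n is Ω(n²).
All listed options are valid Big-Ω bounds (lower bounds),
but Ω(n²) is the tightest (largest valid bound).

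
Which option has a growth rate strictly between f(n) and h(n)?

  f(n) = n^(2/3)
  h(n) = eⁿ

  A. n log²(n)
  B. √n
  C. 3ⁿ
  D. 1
A

We need g(n) with n^(2/3) = o(g(n)) and g(n) = o(eⁿ), i.e. O(n^(2/3)) ≺ g ≺ O(eⁿ).
Check each option:
  A. n log²(n) — O(n log² n) is strictly between O(n^(2/3)) and O(eⁿ) ✓
  B. √n — O(√n) does not grow strictly faster than f(n)
  C. 3ⁿ — O(3ⁿ) does not grow strictly slower than h(n)
  D. 1 — O(1) does not grow strictly faster than f(n)

Only option A (n log²(n)) lies strictly between.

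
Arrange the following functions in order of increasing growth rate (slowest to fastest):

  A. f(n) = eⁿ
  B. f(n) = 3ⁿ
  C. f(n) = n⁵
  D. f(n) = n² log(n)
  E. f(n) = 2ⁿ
D < C < E < A < B

Comparing growth rates:
D = n² log(n) is O(n² log n)
C = n⁵ is O(n⁵)
E = 2ⁿ is O(2ⁿ)
A = eⁿ is O(eⁿ)
B = 3ⁿ is O(3ⁿ)

Therefore, the order from slowest to fastest is: D < C < E < A < B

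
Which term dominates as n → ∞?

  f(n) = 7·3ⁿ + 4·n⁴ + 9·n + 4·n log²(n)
7·3ⁿ

Looking at each term:
  - 7·3ⁿ is O(3ⁿ)
  - 4·n⁴ is O(n⁴)
  - 9·n is O(n)
  - 4·n log²(n) is O(n log² n)

The term 7·3ⁿ (O(3ⁿ)) grows fastest and dominates all others.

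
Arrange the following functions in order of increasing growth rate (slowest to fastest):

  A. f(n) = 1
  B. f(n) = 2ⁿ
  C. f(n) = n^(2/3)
A < C < B

Comparing growth rates:
A = 1 is O(1)
C = n^(2/3) is O(n^(2/3))
B = 2ⁿ is O(2ⁿ)

Therefore, the order from slowest to fastest is: A < C < B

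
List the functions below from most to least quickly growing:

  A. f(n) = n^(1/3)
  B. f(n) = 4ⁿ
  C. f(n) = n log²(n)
B > C > A

Comparing growth rates:
B = 4ⁿ is O(4ⁿ)
C = n log²(n) is O(n log² n)
A = n^(1/3) is O(n^(1/3))

Therefore, the order from fastest to slowest is: B > C > A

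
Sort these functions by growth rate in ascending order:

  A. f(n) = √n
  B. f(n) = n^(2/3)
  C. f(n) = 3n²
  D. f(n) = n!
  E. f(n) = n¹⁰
A < B < C < E < D

Comparing growth rates:
A = √n is O(√n)
B = n^(2/3) is O(n^(2/3))
C = 3n² is O(n²)
E = n¹⁰ is O(n¹⁰)
D = n! is O(n!)

Therefore, the order from slowest to fastest is: A < B < C < E < D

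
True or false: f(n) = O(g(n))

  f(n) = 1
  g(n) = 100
True

f(n) = 1 and g(n) = 100 are both O(1).
Big-O permits equal growth rates (f ≤ c·g for some c), so f(n) = O(g(n)) is true.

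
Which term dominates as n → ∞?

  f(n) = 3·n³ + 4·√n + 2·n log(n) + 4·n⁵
4·n⁵

Looking at each term:
  - 3·n³ is O(n³)
  - 4·√n is O(√n)
  - 2·n log(n) is O(n log n)
  - 4·n⁵ is O(n⁵)

The term 4·n⁵ (O(n⁵)) grows fastest and dominates all others.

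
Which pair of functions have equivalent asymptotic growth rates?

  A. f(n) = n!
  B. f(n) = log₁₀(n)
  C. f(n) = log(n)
B and C

Examining each function:
  A. n! is O(n!)
  B. log₁₀(n) is O(log n)
  C. log(n) is O(log n)

Functions B and C both have the same complexity class.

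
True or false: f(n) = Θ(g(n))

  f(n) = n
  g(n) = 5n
True

f(n) = n and g(n) = 5n are both O(n).
Since they have the same asymptotic growth rate, f(n) = Θ(g(n)) is true.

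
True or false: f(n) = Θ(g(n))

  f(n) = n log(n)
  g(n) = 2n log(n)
True

f(n) = n log(n) and g(n) = 2n log(n) are both O(n log n).
Since they have the same asymptotic growth rate, f(n) = Θ(g(n)) is true.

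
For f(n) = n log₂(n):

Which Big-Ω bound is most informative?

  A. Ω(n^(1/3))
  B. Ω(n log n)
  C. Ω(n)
B

f(n) = n log₂(n) is Ω(n log n).
All listed options are valid Big-Ω bounds (lower bounds),
but Ω(n log n) is the tightest (largest valid bound).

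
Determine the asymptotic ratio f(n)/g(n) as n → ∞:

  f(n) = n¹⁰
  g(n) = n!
0

Since n¹⁰ (O(n¹⁰)) grows slower than n! (O(n!)),
the ratio f(n)/g(n) → 0 as n → ∞.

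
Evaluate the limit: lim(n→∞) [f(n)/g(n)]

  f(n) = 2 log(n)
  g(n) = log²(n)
0

Since 2 log(n) (O(log n)) grows slower than log²(n) (O(log² n)),
the ratio f(n)/g(n) → 0 as n → ∞.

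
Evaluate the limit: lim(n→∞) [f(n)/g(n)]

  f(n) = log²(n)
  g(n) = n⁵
0

Since log²(n) (O(log² n)) grows slower than n⁵ (O(n⁵)),
the ratio f(n)/g(n) → 0 as n → ∞.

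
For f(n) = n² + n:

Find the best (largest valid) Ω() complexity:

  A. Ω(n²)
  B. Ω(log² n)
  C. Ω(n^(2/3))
A

f(n) = n² + n is Ω(n²).
All listed options are valid Big-Ω bounds (lower bounds),
but Ω(n²) is the tightest (largest valid bound).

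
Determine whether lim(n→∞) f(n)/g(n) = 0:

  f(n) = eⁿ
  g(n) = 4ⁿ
True

f(n) = eⁿ is O(eⁿ), and g(n) = 4ⁿ is O(4ⁿ).
Since O(eⁿ) grows strictly slower than O(4ⁿ), f(n) = o(g(n)) is true.
This means lim(n→∞) f(n)/g(n) = 0.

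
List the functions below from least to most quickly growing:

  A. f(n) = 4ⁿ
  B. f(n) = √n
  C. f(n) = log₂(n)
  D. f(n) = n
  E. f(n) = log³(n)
C < E < B < D < A

Comparing growth rates:
C = log₂(n) is O(log n)
E = log³(n) is O(log³ n)
B = √n is O(√n)
D = n is O(n)
A = 4ⁿ is O(4ⁿ)

Therefore, the order from slowest to fastest is: C < E < B < D < A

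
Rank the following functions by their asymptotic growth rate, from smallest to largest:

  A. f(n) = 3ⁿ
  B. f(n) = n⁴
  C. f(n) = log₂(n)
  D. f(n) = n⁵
C < B < D < A

Comparing growth rates:
C = log₂(n) is O(log n)
B = n⁴ is O(n⁴)
D = n⁵ is O(n⁵)
A = 3ⁿ is O(3ⁿ)

Therefore, the order from slowest to fastest is: C < B < D < A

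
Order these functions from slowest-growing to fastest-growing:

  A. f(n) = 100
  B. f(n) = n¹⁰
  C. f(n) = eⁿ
A < B < C

Comparing growth rates:
A = 100 is O(1)
B = n¹⁰ is O(n¹⁰)
C = eⁿ is O(eⁿ)

Therefore, the order from slowest to fastest is: A < B < C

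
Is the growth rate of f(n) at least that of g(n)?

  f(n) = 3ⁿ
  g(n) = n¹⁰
True

f(n) = 3ⁿ is O(3ⁿ), and g(n) = n¹⁰ is O(n¹⁰).
Since O(3ⁿ) grows at least as fast as O(n¹⁰), f(n) = Ω(g(n)) is true.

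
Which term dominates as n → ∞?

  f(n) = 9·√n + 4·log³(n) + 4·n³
4·n³

Looking at each term:
  - 9·√n is O(√n)
  - 4·log³(n) is O(log³ n)
  - 4·n³ is O(n³)

The term 4·n³ (O(n³)) grows fastest and dominates all others.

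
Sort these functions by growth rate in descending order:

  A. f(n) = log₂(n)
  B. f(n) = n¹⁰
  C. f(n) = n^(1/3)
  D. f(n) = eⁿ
D > B > C > A

Comparing growth rates:
D = eⁿ is O(eⁿ)
B = n¹⁰ is O(n¹⁰)
C = n^(1/3) is O(n^(1/3))
A = log₂(n) is O(log n)

Therefore, the order from fastest to slowest is: D > B > C > A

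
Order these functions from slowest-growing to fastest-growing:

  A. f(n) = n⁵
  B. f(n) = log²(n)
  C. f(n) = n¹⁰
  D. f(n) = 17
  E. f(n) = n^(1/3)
D < B < E < A < C

Comparing growth rates:
D = 17 is O(1)
B = log²(n) is O(log² n)
E = n^(1/3) is O(n^(1/3))
A = n⁵ is O(n⁵)
C = n¹⁰ is O(n¹⁰)

Therefore, the order from slowest to fastest is: D < B < E < A < C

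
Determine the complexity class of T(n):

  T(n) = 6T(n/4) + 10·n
Θ(n^log₄(6))

Master Theorem: a = 6, b = 4, f(n) = 10·n.
Compute the critical exponent d = log₄(6) = 1.292.
Compare f(n) = Θ(n) against n^d:
  k = 1 < d = 1.292, so f(n) = O(n^(d-ε)) — Case 1.
  The recursion cost dominates: T(n) = Θ(n^d) = Θ(n^log₄(6)).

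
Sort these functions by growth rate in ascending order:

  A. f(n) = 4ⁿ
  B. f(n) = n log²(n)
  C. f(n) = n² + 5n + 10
B < C < A

Comparing growth rates:
B = n log²(n) is O(n log² n)
C = n² + 5n + 10 is O(n²)
A = 4ⁿ is O(4ⁿ)

Therefore, the order from slowest to fastest is: B < C < A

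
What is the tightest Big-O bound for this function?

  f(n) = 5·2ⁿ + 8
O(2ⁿ)

The dominant term in 5·2ⁿ + 8 is 5·2ⁿ, which is Θ(2ⁿ).
Lower-order terms (8) are asymptotically negligible.
Constants are absorbed, so the tightest bound is O(2ⁿ).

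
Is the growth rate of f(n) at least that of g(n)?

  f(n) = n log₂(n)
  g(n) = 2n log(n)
True

f(n) = n log₂(n) and g(n) = 2n log(n) are both O(n log n).
Big-Ω permits equal growth rates (f ≥ c·g for some c > 0), so f(n) = Ω(g(n)) is true.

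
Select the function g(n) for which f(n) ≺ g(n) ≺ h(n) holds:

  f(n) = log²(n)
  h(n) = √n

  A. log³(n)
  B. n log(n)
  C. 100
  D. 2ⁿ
A

We need g(n) with log²(n) = o(g(n)) and g(n) = o(√n), i.e. O(log² n) ≺ g ≺ O(√n).
Check each option:
  A. log³(n) — O(log³ n) is strictly between O(log² n) and O(√n) ✓
  B. n log(n) — O(n log n) does not grow strictly slower than h(n)
  C. 100 — O(1) does not grow strictly faster than f(n)
  D. 2ⁿ — O(2ⁿ) does not grow strictly slower than h(n)

Only option A (log³(n)) lies strictly between.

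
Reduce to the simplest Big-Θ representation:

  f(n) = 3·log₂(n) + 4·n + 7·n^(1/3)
Θ(n)

Order the terms by growth rate: 3·log₂(n) ≺ 7·n^(1/3) ≺ 4·n.
The fastest-growing term 4·n dominates as n → ∞; dropping its constant factor gives Θ(n).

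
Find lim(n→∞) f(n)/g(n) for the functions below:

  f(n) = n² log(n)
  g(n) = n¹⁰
0

Since n² log(n) (O(n² log n)) grows slower than n¹⁰ (O(n¹⁰)),
the ratio f(n)/g(n) → 0 as n → ∞.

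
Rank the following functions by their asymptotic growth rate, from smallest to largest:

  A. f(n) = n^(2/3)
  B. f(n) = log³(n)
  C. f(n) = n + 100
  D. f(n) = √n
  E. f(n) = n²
B < D < A < C < E

Comparing growth rates:
B = log³(n) is O(log³ n)
D = √n is O(√n)
A = n^(2/3) is O(n^(2/3))
C = n + 100 is O(n)
E = n² is O(n²)

Therefore, the order from slowest to fastest is: B < D < A < C < E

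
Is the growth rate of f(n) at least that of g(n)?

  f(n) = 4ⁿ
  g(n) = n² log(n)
True

f(n) = 4ⁿ is O(4ⁿ), and g(n) = n² log(n) is O(n² log n).
Since O(4ⁿ) grows at least as fast as O(n² log n), f(n) = Ω(g(n)) is true.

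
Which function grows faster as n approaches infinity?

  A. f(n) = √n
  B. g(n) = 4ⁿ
B

f(n) = √n is O(√n), while g(n) = 4ⁿ is O(4ⁿ).
Since O(4ⁿ) grows faster than O(√n), g(n) dominates.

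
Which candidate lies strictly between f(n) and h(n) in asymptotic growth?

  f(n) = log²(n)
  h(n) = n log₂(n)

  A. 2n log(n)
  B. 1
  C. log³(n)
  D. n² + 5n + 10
C

We need g(n) with log²(n) = o(g(n)) and g(n) = o(n log₂(n)), i.e. O(log² n) ≺ g ≺ O(n log n).
Check each option:
  A. 2n log(n) — O(n log n) does not grow strictly slower than h(n)
  B. 1 — O(1) does not grow strictly faster than f(n)
  C. log³(n) — O(log³ n) is strictly between O(log² n) and O(n log n) ✓
  D. n² + 5n + 10 — O(n²) does not grow strictly slower than h(n)

Only option C (log³(n)) lies strictly between.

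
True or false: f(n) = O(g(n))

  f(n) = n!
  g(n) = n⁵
False

f(n) = n! is O(n!), and g(n) = n⁵ is O(n⁵).
Since O(n!) grows faster than O(n⁵), f(n) = O(g(n)) is false.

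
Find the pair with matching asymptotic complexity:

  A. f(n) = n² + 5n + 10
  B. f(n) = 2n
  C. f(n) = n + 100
B and C

Examining each function:
  A. n² + 5n + 10 is O(n²)
  B. 2n is O(n)
  C. n + 100 is O(n)

Functions B and C both have the same complexity class.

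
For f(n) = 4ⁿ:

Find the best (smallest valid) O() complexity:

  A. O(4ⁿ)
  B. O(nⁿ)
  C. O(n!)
A

f(n) = 4ⁿ is O(4ⁿ).
All listed options are valid Big-O bounds (upper bounds),
but O(4ⁿ) is the tightest (smallest valid bound).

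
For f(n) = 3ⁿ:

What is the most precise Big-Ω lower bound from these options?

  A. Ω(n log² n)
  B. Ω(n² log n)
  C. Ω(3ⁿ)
C

f(n) = 3ⁿ is Ω(3ⁿ).
All listed options are valid Big-Ω bounds (lower bounds),
but Ω(3ⁿ) is the tightest (largest valid bound).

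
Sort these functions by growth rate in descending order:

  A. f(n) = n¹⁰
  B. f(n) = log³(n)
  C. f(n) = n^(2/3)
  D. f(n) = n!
D > A > C > B

Comparing growth rates:
D = n! is O(n!)
A = n¹⁰ is O(n¹⁰)
C = n^(2/3) is O(n^(2/3))
B = log³(n) is O(log³ n)

Therefore, the order from fastest to slowest is: D > A > C > B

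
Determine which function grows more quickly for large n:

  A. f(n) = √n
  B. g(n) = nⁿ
B

f(n) = √n is O(√n), while g(n) = nⁿ is O(nⁿ).
Since O(nⁿ) grows faster than O(√n), g(n) dominates.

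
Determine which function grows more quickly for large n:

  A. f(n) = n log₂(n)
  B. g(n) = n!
B

f(n) = n log₂(n) is O(n log n), while g(n) = n! is O(n!).
Since O(n!) grows faster than O(n log n), g(n) dominates.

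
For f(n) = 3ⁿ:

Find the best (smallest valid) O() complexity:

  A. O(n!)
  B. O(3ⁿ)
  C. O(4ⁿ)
B

f(n) = 3ⁿ is O(3ⁿ).
All listed options are valid Big-O bounds (upper bounds),
but O(3ⁿ) is the tightest (smallest valid bound).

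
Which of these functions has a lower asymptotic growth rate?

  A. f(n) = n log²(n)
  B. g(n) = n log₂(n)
B

f(n) = n log²(n) is O(n log² n), while g(n) = n log₂(n) is O(n log n).
Since O(n log n) grows slower than O(n log² n), g(n) is dominated.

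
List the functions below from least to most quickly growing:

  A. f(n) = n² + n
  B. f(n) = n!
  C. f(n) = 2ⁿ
A < C < B

Comparing growth rates:
A = n² + n is O(n²)
C = 2ⁿ is O(2ⁿ)
B = n! is O(n!)

Therefore, the order from slowest to fastest is: A < C < B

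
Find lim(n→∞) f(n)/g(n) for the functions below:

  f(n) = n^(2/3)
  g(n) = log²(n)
∞

Since n^(2/3) (O(n^(2/3))) grows faster than log²(n) (O(log² n)),
the ratio f(n)/g(n) → ∞ as n → ∞.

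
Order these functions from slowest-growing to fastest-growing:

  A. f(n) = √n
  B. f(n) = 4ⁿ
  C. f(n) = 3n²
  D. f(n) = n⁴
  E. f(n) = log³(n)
E < A < C < D < B

Comparing growth rates:
E = log³(n) is O(log³ n)
A = √n is O(√n)
C = 3n² is O(n²)
D = n⁴ is O(n⁴)
B = 4ⁿ is O(4ⁿ)

Therefore, the order from slowest to fastest is: E < A < C < D < B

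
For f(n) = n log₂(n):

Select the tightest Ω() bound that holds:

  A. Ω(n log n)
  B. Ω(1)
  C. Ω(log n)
A

f(n) = n log₂(n) is Ω(n log n).
All listed options are valid Big-Ω bounds (lower bounds),
but Ω(n log n) is the tightest (largest valid bound).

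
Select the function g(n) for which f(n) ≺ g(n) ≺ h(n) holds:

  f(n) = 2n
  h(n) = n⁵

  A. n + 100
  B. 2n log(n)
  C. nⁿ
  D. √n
B

We need g(n) with 2n = o(g(n)) and g(n) = o(n⁵), i.e. O(n) ≺ g ≺ O(n⁵).
Check each option:
  A. n + 100 — O(n) does not grow strictly faster than f(n)
  B. 2n log(n) — O(n log n) is strictly between O(n) and O(n⁵) ✓
  C. nⁿ — O(nⁿ) does not grow strictly slower than h(n)
  D. √n — O(√n) does not grow strictly faster than f(n)

Only option B (2n log(n)) lies strictly between.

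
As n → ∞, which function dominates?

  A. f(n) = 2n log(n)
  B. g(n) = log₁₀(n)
A

f(n) = 2n log(n) is O(n log n), while g(n) = log₁₀(n) is O(log n).
Since O(n log n) grows faster than O(log n), f(n) dominates.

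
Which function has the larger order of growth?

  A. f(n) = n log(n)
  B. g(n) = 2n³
B

f(n) = n log(n) is O(n log n), while g(n) = 2n³ is O(n³).
Since O(n³) grows faster than O(n log n), g(n) dominates.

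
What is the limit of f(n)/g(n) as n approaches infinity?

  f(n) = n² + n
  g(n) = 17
∞

Since n² + n (O(n²)) grows faster than 17 (O(1)),
the ratio f(n)/g(n) → ∞ as n → ∞.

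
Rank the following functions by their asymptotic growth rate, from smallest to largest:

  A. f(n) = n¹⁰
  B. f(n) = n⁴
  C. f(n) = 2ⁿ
B < A < C

Comparing growth rates:
B = n⁴ is O(n⁴)
A = n¹⁰ is O(n¹⁰)
C = 2ⁿ is O(2ⁿ)

Therefore, the order from slowest to fastest is: B < A < C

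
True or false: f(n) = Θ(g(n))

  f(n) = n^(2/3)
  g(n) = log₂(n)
False

f(n) = n^(2/3) is O(n^(2/3)), and g(n) = log₂(n) is O(log n).
Since they have different growth rates, f(n) = Θ(g(n)) is false.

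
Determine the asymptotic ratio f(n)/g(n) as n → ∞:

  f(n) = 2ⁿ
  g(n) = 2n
∞

Since 2ⁿ (O(2ⁿ)) grows faster than 2n (O(n)),
the ratio f(n)/g(n) → ∞ as n → ∞.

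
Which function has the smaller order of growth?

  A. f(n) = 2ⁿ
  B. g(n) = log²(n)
B

f(n) = 2ⁿ is O(2ⁿ), while g(n) = log²(n) is O(log² n).
Since O(log² n) grows slower than O(2ⁿ), g(n) is dominated.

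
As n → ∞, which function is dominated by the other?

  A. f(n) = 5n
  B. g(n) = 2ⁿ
A

f(n) = 5n is O(n), while g(n) = 2ⁿ is O(2ⁿ).
Since O(n) grows slower than O(2ⁿ), f(n) is dominated.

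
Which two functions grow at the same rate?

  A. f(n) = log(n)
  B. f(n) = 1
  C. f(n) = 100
B and C

Examining each function:
  A. log(n) is O(log n)
  B. 1 is O(1)
  C. 100 is O(1)

Functions B and C both have the same complexity class.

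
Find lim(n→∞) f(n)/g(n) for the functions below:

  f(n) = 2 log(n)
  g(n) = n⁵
0

Since 2 log(n) (O(log n)) grows slower than n⁵ (O(n⁵)),
the ratio f(n)/g(n) → 0 as n → ∞.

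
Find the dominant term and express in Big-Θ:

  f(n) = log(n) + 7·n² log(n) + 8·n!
Θ(n!)

Order the terms by growth rate: log(n) ≺ 7·n² log(n) ≺ 8·n!.
The fastest-growing term 8·n! dominates as n → ∞; dropping its constant factor gives Θ(n!).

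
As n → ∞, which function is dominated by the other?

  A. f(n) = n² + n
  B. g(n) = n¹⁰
A

f(n) = n² + n is O(n²), while g(n) = n¹⁰ is O(n¹⁰).
Since O(n²) grows slower than O(n¹⁰), f(n) is dominated.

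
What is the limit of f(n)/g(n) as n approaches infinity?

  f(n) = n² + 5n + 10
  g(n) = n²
1

Since n² + 5n + 10 and n² have the same growth rate (O(n²)),
the ratio converges to a constant: 1.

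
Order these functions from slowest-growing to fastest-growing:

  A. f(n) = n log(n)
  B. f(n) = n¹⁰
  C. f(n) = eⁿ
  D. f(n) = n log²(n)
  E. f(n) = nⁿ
A < D < B < C < E

Comparing growth rates:
A = n log(n) is O(n log n)
D = n log²(n) is O(n log² n)
B = n¹⁰ is O(n¹⁰)
C = eⁿ is O(eⁿ)
E = nⁿ is O(nⁿ)

Therefore, the order from slowest to fastest is: A < D < B < C < E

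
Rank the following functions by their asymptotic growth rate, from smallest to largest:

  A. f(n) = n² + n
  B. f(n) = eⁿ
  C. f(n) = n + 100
C < A < B

Comparing growth rates:
C = n + 100 is O(n)
A = n² + n is O(n²)
B = eⁿ is O(eⁿ)

Therefore, the order from slowest to fastest is: C < A < B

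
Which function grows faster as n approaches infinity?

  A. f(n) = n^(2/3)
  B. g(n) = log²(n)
A

f(n) = n^(2/3) is O(n^(2/3)), while g(n) = log²(n) is O(log² n).
Since O(n^(2/3)) grows faster than O(log² n), f(n) dominates.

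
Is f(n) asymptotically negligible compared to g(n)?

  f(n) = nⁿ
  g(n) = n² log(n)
False

f(n) = nⁿ is O(nⁿ), and g(n) = n² log(n) is O(n² log n).
Since O(nⁿ) grows faster than or equal to O(n² log n), f(n) = o(g(n)) is false.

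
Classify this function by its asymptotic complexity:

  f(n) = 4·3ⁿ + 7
O(3ⁿ)

The dominant term in 4·3ⁿ + 7 is 4·3ⁿ, which is Θ(3ⁿ).
Lower-order terms (7) are asymptotically negligible.
Constants are absorbed, so the tightest bound is O(3ⁿ).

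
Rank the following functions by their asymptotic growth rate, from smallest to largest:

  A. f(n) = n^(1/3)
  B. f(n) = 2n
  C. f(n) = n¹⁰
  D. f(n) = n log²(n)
A < B < D < C

Comparing growth rates:
A = n^(1/3) is O(n^(1/3))
B = 2n is O(n)
D = n log²(n) is O(n log² n)
C = n¹⁰ is O(n¹⁰)

Therefore, the order from slowest to fastest is: A < B < D < C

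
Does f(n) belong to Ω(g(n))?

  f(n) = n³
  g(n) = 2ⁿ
False

f(n) = n³ is O(n³), and g(n) = 2ⁿ is O(2ⁿ).
Since O(n³) grows slower than O(2ⁿ), f(n) = Ω(g(n)) is false.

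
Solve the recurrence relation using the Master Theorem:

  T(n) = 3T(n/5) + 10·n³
Θ(n³)

Master Theorem: a = 3, b = 5, f(n) = 10·n³.
Compute the critical exponent d = log₅(3) = 0.683.
Compare f(n) = Θ(n³) against n^d:
  k = 3 > d = 0.683, so f(n) = Ω(n^(d+ε)) — Case 3.
  Regularity: a·(n/b)^3/n^3 = a/b^3 = 3/125 < 1 ✓.
  The top-level work dominates: T(n) = Θ(f(n)) = Θ(n³).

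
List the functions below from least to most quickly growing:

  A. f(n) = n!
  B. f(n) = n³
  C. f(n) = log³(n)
C < B < A

Comparing growth rates:
C = log³(n) is O(log³ n)
B = n³ is O(n³)
A = n! is O(n!)

Therefore, the order from slowest to fastest is: C < B < A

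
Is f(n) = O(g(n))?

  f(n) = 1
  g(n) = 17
True

f(n) = 1 and g(n) = 17 are both O(1).
Big-O permits equal growth rates (f ≤ c·g for some c), so f(n) = O(g(n)) is true.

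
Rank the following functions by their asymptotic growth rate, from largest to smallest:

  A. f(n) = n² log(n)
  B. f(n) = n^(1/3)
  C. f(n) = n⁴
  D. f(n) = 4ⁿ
D > C > A > B

Comparing growth rates:
D = 4ⁿ is O(4ⁿ)
C = n⁴ is O(n⁴)
A = n² log(n) is O(n² log n)
B = n^(1/3) is O(n^(1/3))

Therefore, the order from fastest to slowest is: D > C > A > B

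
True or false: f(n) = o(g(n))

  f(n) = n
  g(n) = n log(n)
True

f(n) = n is O(n), and g(n) = n log(n) is O(n log n).
Since O(n) grows strictly slower than O(n log n), f(n) = o(g(n)) is true.
This means lim(n→∞) f(n)/g(n) = 0.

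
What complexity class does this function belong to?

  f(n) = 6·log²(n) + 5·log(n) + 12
O(log² n)

The dominant term in 6·log²(n) + 5·log(n) + 12 is 6·log²(n), which is Θ(log² n).
Lower-order terms (5·log(n), 12) are asymptotically negligible.
Constants are absorbed, so the tightest bound is O(log² n).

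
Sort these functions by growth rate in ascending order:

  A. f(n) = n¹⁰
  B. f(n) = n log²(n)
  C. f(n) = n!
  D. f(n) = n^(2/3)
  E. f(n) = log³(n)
E < D < B < A < C

Comparing growth rates:
E = log³(n) is O(log³ n)
D = n^(2/3) is O(n^(2/3))
B = n log²(n) is O(n log² n)
A = n¹⁰ is O(n¹⁰)
C = n! is O(n!)

Therefore, the order from slowest to fastest is: E < D < B < A < C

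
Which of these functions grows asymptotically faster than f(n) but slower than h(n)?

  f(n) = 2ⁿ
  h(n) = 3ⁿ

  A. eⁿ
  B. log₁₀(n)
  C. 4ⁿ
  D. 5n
A

We need g(n) with 2ⁿ = o(g(n)) and g(n) = o(3ⁿ), i.e. O(2ⁿ) ≺ g ≺ O(3ⁿ).
Check each option:
  A. eⁿ — O(eⁿ) is strictly between O(2ⁿ) and O(3ⁿ) ✓
  B. log₁₀(n) — O(log n) does not grow strictly faster than f(n)
  C. 4ⁿ — O(4ⁿ) does not grow strictly slower than h(n)
  D. 5n — O(n) does not grow strictly faster than f(n)

Only option A (eⁿ) lies strictly between.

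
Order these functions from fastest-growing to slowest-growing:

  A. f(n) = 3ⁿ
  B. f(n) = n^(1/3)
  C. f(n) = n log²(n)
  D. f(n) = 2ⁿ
A > D > C > B

Comparing growth rates:
A = 3ⁿ is O(3ⁿ)
D = 2ⁿ is O(2ⁿ)
C = n log²(n) is O(n log² n)
B = n^(1/3) is O(n^(1/3))

Therefore, the order from fastest to slowest is: A > D > C > B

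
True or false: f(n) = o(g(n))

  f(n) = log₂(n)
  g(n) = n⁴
True

f(n) = log₂(n) is O(log n), and g(n) = n⁴ is O(n⁴).
Since O(log n) grows strictly slower than O(n⁴), f(n) = o(g(n)) is true.
This means lim(n→∞) f(n)/g(n) = 0.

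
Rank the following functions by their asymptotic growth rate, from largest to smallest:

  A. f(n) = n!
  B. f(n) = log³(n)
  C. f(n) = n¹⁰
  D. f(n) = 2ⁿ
A > D > C > B

Comparing growth rates:
A = n! is O(n!)
D = 2ⁿ is O(2ⁿ)
C = n¹⁰ is O(n¹⁰)
B = log³(n) is O(log³ n)

Therefore, the order from fastest to slowest is: A > D > C > B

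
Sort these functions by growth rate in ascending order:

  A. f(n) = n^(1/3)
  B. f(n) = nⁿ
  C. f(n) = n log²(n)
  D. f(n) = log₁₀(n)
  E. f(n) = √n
D < A < E < C < B

Comparing growth rates:
D = log₁₀(n) is O(log n)
A = n^(1/3) is O(n^(1/3))
E = √n is O(√n)
C = n log²(n) is O(n log² n)
B = nⁿ is O(nⁿ)

Therefore, the order from slowest to fastest is: D < A < E < C < B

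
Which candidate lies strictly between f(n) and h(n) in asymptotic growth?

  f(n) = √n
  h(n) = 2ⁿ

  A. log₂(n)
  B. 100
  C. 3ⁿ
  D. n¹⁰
D

We need g(n) with √n = o(g(n)) and g(n) = o(2ⁿ), i.e. O(√n) ≺ g ≺ O(2ⁿ).
Check each option:
  A. log₂(n) — O(log n) does not grow strictly faster than f(n)
  B. 100 — O(1) does not grow strictly faster than f(n)
  C. 3ⁿ — O(3ⁿ) does not grow strictly slower than h(n)
  D. n¹⁰ — O(n¹⁰) is strictly between O(√n) and O(2ⁿ) ✓

Only option D (n¹⁰) lies strictly between.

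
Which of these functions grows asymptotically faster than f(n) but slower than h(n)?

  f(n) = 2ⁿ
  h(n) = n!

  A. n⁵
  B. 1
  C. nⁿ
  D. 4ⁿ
D

We need g(n) with 2ⁿ = o(g(n)) and g(n) = o(n!), i.e. O(2ⁿ) ≺ g ≺ O(n!).
Check each option:
  A. n⁵ — O(n⁵) does not grow strictly faster than f(n)
  B. 1 — O(1) does not grow strictly faster than f(n)
  C. nⁿ — O(nⁿ) does not grow strictly slower than h(n)
  D. 4ⁿ — O(4ⁿ) is strictly between O(2ⁿ) and O(n!) ✓

Only option D (4ⁿ) lies strictly between.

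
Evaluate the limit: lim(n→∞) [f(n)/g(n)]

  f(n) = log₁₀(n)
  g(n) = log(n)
1/log(10)

Since log₁₀(n) and log(n) have the same growth rate (O(log n)),
the ratio converges to a constant: 1/log(10).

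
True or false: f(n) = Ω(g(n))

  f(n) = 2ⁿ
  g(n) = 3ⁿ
False

f(n) = 2ⁿ is O(2ⁿ), and g(n) = 3ⁿ is O(3ⁿ).
Since O(2ⁿ) grows slower than O(3ⁿ), f(n) = Ω(g(n)) is false.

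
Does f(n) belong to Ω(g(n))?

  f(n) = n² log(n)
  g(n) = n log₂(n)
True

f(n) = n² log(n) is O(n² log n), and g(n) = n log₂(n) is O(n log n).
Since O(n² log n) grows at least as fast as O(n log n), f(n) = Ω(g(n)) is true.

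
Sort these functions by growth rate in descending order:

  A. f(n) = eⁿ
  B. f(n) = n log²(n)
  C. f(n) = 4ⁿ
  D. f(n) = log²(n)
C > A > B > D

Comparing growth rates:
C = 4ⁿ is O(4ⁿ)
A = eⁿ is O(eⁿ)
B = n log²(n) is O(n log² n)
D = log²(n) is O(log² n)

Therefore, the order from fastest to slowest is: C > A > B > D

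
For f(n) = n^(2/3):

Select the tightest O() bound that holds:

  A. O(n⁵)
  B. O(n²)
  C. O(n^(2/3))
C

f(n) = n^(2/3) is O(n^(2/3)).
All listed options are valid Big-O bounds (upper bounds),
but O(n^(2/3)) is the tightest (smallest valid bound).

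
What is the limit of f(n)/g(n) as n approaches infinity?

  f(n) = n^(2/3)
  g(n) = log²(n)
∞

Since n^(2/3) (O(n^(2/3))) grows faster than log²(n) (O(log² n)),
the ratio f(n)/g(n) → ∞ as n → ∞.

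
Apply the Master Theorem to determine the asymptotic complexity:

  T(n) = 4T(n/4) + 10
Θ(n)

Master Theorem: a = 4, b = 4, f(n) = 10.
Compute the critical exponent d = log₄(4) = 1.
Compare f(n) = Θ(1) against n^d:
  k = 0 < d = 1, so f(n) = O(n^(d-ε)) — Case 1.
  The recursion cost dominates: T(n) = Θ(n^d) = Θ(n).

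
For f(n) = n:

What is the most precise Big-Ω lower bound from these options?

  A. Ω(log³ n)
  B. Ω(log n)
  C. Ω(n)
C

f(n) = n is Ω(n).
All listed options are valid Big-Ω bounds (lower bounds),
but Ω(n) is the tightest (largest valid bound).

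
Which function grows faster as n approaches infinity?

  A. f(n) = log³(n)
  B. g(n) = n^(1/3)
B

f(n) = log³(n) is O(log³ n), while g(n) = n^(1/3) is O(n^(1/3)).
Since O(n^(1/3)) grows faster than O(log³ n), g(n) dominates.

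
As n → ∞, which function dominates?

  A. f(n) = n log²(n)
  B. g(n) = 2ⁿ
B

f(n) = n log²(n) is O(n log² n), while g(n) = 2ⁿ is O(2ⁿ).
Since O(2ⁿ) grows faster than O(n log² n), g(n) dominates.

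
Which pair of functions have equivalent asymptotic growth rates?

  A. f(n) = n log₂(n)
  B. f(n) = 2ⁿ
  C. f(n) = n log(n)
A and C

Examining each function:
  A. n log₂(n) is O(n log n)
  B. 2ⁿ is O(2ⁿ)
  C. n log(n) is O(n log n)

Functions A and C both have the same complexity class.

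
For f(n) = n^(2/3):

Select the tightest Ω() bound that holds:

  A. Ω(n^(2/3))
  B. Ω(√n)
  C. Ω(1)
A

f(n) = n^(2/3) is Ω(n^(2/3)).
All listed options are valid Big-Ω bounds (lower bounds),
but Ω(n^(2/3)) is the tightest (largest valid bound).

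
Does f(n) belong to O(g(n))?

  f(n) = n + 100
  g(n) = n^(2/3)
False

f(n) = n + 100 is O(n), and g(n) = n^(2/3) is O(n^(2/3)).
Since O(n) grows faster than O(n^(2/3)), f(n) = O(g(n)) is false.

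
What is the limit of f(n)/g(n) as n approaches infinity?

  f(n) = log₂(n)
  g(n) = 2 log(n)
1/(2*log(2))

Since log₂(n) and 2 log(n) have the same growth rate (O(log n)),
the ratio converges to a constant: 1/(2*log(2)).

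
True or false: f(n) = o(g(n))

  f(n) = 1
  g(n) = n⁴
True

f(n) = 1 is O(1), and g(n) = n⁴ is O(n⁴).
Since O(1) grows strictly slower than O(n⁴), f(n) = o(g(n)) is true.
This means lim(n→∞) f(n)/g(n) = 0.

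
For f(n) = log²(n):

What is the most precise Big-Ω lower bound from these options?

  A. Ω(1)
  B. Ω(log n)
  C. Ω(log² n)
C

f(n) = log²(n) is Ω(log² n).
All listed options are valid Big-Ω bounds (lower bounds),
but Ω(log² n) is the tightest (largest valid bound).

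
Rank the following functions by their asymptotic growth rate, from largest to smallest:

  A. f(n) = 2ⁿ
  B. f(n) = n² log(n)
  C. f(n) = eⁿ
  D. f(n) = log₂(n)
C > A > B > D

Comparing growth rates:
C = eⁿ is O(eⁿ)
A = 2ⁿ is O(2ⁿ)
B = n² log(n) is O(n² log n)
D = log₂(n) is O(log n)

Therefore, the order from fastest to slowest is: C > A > B > D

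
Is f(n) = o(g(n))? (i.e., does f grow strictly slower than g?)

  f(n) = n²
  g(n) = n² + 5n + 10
False

f(n) = n² is O(n²), and g(n) = n² + 5n + 10 is O(n²).
Since they have the same growth rate, f(n) = o(g(n)) is false.
(f = o(g) requires f to grow strictly slower, not equal.)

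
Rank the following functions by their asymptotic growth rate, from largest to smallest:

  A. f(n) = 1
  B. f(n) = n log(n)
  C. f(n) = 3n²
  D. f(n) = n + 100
C > B > D > A

Comparing growth rates:
C = 3n² is O(n²)
B = n log(n) is O(n log n)
D = n + 100 is O(n)
A = 1 is O(1)

Therefore, the order from fastest to slowest is: C > B > D > A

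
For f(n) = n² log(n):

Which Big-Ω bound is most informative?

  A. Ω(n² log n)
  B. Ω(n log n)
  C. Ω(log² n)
A

f(n) = n² log(n) is Ω(n² log n).
All listed options are valid Big-Ω bounds (lower bounds),
but Ω(n² log n) is the tightest (largest valid bound).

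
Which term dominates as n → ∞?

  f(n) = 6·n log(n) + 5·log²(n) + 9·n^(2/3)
6·n log(n)

Looking at each term:
  - 6·n log(n) is O(n log n)
  - 5·log²(n) is O(log² n)
  - 9·n^(2/3) is O(n^(2/3))

The term 6·n log(n) (O(n log n)) grows fastest and dominates all others.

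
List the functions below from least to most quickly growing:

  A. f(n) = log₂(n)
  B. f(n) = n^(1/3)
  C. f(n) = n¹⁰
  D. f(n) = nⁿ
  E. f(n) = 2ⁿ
A < B < C < E < D

Comparing growth rates:
A = log₂(n) is O(log n)
B = n^(1/3) is O(n^(1/3))
C = n¹⁰ is O(n¹⁰)
E = 2ⁿ is O(2ⁿ)
D = nⁿ is O(nⁿ)

Therefore, the order from slowest to fastest is: A < B < C < E < D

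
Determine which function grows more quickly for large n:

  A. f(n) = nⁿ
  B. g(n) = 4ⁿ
A

f(n) = nⁿ is O(nⁿ), while g(n) = 4ⁿ is O(4ⁿ).
Since O(nⁿ) grows faster than O(4ⁿ), f(n) dominates.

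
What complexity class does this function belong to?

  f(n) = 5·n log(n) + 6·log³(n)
O(n log n)

The dominant term in 5·n log(n) + 6·log³(n) is 5·n log(n), which is Θ(n log n).
Lower-order terms (6·log³(n)) are asymptotically negligible.
Constants are absorbed, so the tightest bound is O(n log n).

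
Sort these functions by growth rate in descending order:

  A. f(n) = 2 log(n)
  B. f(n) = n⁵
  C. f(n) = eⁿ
C > B > A

Comparing growth rates:
C = eⁿ is O(eⁿ)
B = n⁵ is O(n⁵)
A = 2 log(n) is O(log n)

Therefore, the order from fastest to slowest is: C > B > A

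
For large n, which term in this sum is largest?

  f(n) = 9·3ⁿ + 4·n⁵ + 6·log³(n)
9·3ⁿ

Looking at each term:
  - 9·3ⁿ is O(3ⁿ)
  - 4·n⁵ is O(n⁵)
  - 6·log³(n) is O(log³ n)

The term 9·3ⁿ (O(3ⁿ)) grows fastest and dominates all others.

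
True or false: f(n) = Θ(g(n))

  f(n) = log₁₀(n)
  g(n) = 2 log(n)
True

f(n) = log₁₀(n) and g(n) = 2 log(n) are both O(log n).
Since they have the same asymptotic growth rate, f(n) = Θ(g(n)) is true.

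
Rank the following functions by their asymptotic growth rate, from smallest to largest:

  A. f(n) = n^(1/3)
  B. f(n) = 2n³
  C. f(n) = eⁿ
A < B < C

Comparing growth rates:
A = n^(1/3) is O(n^(1/3))
B = 2n³ is O(n³)
C = eⁿ is O(eⁿ)

Therefore, the order from slowest to fastest is: A < B < C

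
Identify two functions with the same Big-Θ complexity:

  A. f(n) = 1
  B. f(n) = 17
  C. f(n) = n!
A and B

Examining each function:
  A. 1 is O(1)
  B. 17 is O(1)
  C. n! is O(n!)

Functions A and B both have the same complexity class.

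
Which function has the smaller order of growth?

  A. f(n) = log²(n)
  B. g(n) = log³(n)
A

f(n) = log²(n) is O(log² n), while g(n) = log³(n) is O(log³ n).
Since O(log² n) grows slower than O(log³ n), f(n) is dominated.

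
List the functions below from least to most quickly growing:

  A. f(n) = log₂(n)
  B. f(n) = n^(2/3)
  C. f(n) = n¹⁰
A < B < C

Comparing growth rates:
A = log₂(n) is O(log n)
B = n^(2/3) is O(n^(2/3))
C = n¹⁰ is O(n¹⁰)

Therefore, the order from slowest to fastest is: A < B < C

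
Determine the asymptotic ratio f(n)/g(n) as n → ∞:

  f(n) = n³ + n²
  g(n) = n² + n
∞

Since n³ + n² (O(n³)) grows faster than n² + n (O(n²)),
the ratio f(n)/g(n) → ∞ as n → ∞.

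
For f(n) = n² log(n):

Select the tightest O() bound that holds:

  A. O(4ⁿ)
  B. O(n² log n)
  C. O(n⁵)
B

f(n) = n² log(n) is O(n² log n).
All listed options are valid Big-O bounds (upper bounds),
but O(n² log n) is the tightest (smallest valid bound).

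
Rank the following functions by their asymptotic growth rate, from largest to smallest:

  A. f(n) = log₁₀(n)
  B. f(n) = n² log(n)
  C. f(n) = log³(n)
B > C > A

Comparing growth rates:
B = n² log(n) is O(n² log n)
C = log³(n) is O(log³ n)
A = log₁₀(n) is O(log n)

Therefore, the order from fastest to slowest is: B > C > A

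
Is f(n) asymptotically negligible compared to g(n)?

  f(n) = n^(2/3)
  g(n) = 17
False

f(n) = n^(2/3) is O(n^(2/3)), and g(n) = 17 is O(1).
Since O(n^(2/3)) grows faster than or equal to O(1), f(n) = o(g(n)) is false.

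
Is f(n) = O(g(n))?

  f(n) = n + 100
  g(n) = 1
False

f(n) = n + 100 is O(n), and g(n) = 1 is O(1).
Since O(n) grows faster than O(1), f(n) = O(g(n)) is false.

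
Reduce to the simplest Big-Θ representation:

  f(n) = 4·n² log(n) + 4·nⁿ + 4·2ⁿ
Θ(nⁿ)

Order the terms by growth rate: 4·n² log(n) ≺ 4·2ⁿ ≺ 4·nⁿ.
The fastest-growing term 4·nⁿ dominates as n → ∞; dropping its constant factor gives Θ(nⁿ).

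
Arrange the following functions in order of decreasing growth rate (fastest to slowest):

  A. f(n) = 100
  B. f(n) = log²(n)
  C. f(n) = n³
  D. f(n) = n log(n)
C > D > B > A

Comparing growth rates:
C = n³ is O(n³)
D = n log(n) is O(n log n)
B = log²(n) is O(log² n)
A = 100 is O(1)

Therefore, the order from fastest to slowest is: C > D > B > A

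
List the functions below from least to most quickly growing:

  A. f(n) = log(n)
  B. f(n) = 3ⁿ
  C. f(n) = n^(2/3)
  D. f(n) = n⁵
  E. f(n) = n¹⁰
A < C < D < E < B

Comparing growth rates:
A = log(n) is O(log n)
C = n^(2/3) is O(n^(2/3))
D = n⁵ is O(n⁵)
E = n¹⁰ is O(n¹⁰)
B = 3ⁿ is O(3ⁿ)

Therefore, the order from slowest to fastest is: A < C < D < E < B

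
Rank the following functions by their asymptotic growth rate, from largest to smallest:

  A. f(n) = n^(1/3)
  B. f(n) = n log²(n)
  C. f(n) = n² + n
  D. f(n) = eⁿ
D > C > B > A

Comparing growth rates:
D = eⁿ is O(eⁿ)
C = n² + n is O(n²)
B = n log²(n) is O(n log² n)
A = n^(1/3) is O(n^(1/3))

Therefore, the order from fastest to slowest is: D > C > B > A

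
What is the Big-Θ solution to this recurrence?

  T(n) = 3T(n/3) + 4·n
Θ(n log n)

Master Theorem: a = 3, b = 3, f(n) = 4·n.
Compute the critical exponent d = log₃(3) = 1.
Compare f(n) = Θ(n) against n^d:
  k = 1 = d, so f(n) = Θ(n^d) — Case 2.
  Work is balanced across levels: T(n) = Θ(n^d log n) = Θ(n log n).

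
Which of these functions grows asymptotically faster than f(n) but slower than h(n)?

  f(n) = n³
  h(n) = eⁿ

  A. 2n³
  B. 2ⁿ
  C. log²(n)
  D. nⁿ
B

We need g(n) with n³ = o(g(n)) and g(n) = o(eⁿ), i.e. O(n³) ≺ g ≺ O(eⁿ).
Check each option:
  A. 2n³ — O(n³) does not grow strictly faster than f(n)
  B. 2ⁿ — O(2ⁿ) is strictly between O(n³) and O(eⁿ) ✓
  C. log²(n) — O(log² n) does not grow strictly faster than f(n)
  D. nⁿ — O(nⁿ) does not grow strictly slower than h(n)

Only option B (2ⁿ) lies strictly between.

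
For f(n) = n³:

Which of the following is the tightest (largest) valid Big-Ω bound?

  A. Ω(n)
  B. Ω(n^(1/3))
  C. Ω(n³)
C

f(n) = n³ is Ω(n³).
All listed options are valid Big-Ω bounds (lower bounds),
but Ω(n³) is the tightest (largest valid bound).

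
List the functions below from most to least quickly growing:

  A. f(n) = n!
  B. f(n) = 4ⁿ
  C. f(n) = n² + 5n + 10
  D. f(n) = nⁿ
D > A > B > C

Comparing growth rates:
D = nⁿ is O(nⁿ)
A = n! is O(n!)
B = 4ⁿ is O(4ⁿ)
C = n² + 5n + 10 is O(n²)

Therefore, the order from fastest to slowest is: D > A > B > C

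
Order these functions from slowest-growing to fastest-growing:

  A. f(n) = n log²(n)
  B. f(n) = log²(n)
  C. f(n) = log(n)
C < B < A

Comparing growth rates:
C = log(n) is O(log n)
B = log²(n) is O(log² n)
A = n log²(n) is O(n log² n)

Therefore, the order from slowest to fastest is: C < B < A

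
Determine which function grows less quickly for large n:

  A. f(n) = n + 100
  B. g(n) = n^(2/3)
B

f(n) = n + 100 is O(n), while g(n) = n^(2/3) is O(n^(2/3)).
Since O(n^(2/3)) grows slower than O(n), g(n) is dominated.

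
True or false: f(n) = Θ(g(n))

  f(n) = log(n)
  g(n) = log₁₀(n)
True

f(n) = log(n) and g(n) = log₁₀(n) are both O(log n).
Since they have the same asymptotic growth rate, f(n) = Θ(g(n)) is true.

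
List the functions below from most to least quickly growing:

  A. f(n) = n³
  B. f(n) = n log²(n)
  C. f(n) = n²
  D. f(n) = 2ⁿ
D > A > C > B

Comparing growth rates:
D = 2ⁿ is O(2ⁿ)
A = n³ is O(n³)
C = n² is O(n²)
B = n log²(n) is O(n log² n)

Therefore, the order from fastest to slowest is: D > A > C > B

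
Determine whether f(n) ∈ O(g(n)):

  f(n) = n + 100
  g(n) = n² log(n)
True

f(n) = n + 100 is O(n), and g(n) = n² log(n) is O(n² log n).
Since O(n) ⊆ O(n² log n) (f grows no faster than g), f(n) = O(g(n)) is true.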